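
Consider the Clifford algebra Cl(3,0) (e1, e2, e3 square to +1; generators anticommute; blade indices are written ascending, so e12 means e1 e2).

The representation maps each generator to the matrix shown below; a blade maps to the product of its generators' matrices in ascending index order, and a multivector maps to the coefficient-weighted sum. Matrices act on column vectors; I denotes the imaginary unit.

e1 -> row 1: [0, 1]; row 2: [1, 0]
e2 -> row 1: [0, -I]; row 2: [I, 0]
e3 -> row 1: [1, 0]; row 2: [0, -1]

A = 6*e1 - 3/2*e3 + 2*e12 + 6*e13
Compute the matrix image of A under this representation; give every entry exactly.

Bivector images (products of the table entries): rho(e12) = rho(e1)rho(e2) = row 1: [I, 0]; row 2: [0, -I]; rho(e13) = rho(e1)rho(e3) = row 1: [0, -1]; row 2: [1, 0].
M = (6)*rho(e1) + (-3/2)*rho(e3) + (2)*rho(e12) + (6)*rho(e13), summed entrywise:
Answer: row 1: [-3/2 + 2*I, 0]; row 2: [12, 3/2 - 2*I]


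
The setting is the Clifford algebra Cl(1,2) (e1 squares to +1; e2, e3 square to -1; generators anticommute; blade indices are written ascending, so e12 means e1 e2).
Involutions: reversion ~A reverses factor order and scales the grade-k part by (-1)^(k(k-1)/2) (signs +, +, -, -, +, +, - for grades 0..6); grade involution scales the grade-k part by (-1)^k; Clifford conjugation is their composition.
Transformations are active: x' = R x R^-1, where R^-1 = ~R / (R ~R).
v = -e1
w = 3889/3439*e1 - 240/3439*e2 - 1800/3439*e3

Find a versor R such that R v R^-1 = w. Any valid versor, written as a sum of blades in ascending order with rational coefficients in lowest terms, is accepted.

Take R = v + w = 450/3439*e1 - 240/3439*e2 - 1800/3439*e3. Because q(v) = q(w) = 1, conjugation by R sends v exactly to w.
Answer: 450/3439*e1 - 240/3439*e2 - 1800/3439*e3


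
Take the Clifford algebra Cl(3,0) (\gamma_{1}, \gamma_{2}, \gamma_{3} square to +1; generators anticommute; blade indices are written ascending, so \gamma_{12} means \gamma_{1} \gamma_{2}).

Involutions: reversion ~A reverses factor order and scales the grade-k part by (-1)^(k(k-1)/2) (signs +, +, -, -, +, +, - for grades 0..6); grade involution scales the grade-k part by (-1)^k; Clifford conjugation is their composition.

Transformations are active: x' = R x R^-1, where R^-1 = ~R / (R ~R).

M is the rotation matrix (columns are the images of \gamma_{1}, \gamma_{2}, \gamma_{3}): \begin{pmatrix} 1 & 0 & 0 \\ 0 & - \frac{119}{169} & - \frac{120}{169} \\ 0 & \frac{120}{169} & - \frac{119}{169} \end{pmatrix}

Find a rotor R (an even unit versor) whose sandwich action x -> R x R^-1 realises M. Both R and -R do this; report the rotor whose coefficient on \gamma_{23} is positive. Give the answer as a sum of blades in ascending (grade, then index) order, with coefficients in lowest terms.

Method: write R = a + b12*\gamma_{12} + b13*\gamma_{13} + b23*\gamma_{23} with a^2 + b12^2 + b13^2 + b23^2 = 1 (so R^-1 = ~R). Expanding the columns R e_j ~R gives tr M = 4a^2 - 1 and, from the antisymmetric part, M21 - M12 = -4a*b12, M13 - M31 = 4a*b13, M32 - M23 = -4a*b23.
Here tr M = -\frac{69}{169}, so a^2 = (1 + tr M)/4 = \frac{25}{169} and a = ±\frac{5}{13}. Taking a = \frac{5}{13}: M21 - M12 = 0, M13 - M31 = 0, M32 - M23 = \frac{240}{169}, giving b12 = 0, b13 = 0, b23 = -\frac{12}{13}, i.e. R = \frac{5}{13} - \frac{12}{13} \gamma_{23}.
Its \gamma_{23} coefficient is negative, so report the other preimage -R.
Answer: -\frac{5}{13} + \frac{12}{13} \gamma_{23}. Uniqueness: Spin(3) -> SO(3) maps R and -R to the same rotation of trace -\frac{69}{169}; fixing the sign of the \gamma_{23} coefficient removes the ambiguity.


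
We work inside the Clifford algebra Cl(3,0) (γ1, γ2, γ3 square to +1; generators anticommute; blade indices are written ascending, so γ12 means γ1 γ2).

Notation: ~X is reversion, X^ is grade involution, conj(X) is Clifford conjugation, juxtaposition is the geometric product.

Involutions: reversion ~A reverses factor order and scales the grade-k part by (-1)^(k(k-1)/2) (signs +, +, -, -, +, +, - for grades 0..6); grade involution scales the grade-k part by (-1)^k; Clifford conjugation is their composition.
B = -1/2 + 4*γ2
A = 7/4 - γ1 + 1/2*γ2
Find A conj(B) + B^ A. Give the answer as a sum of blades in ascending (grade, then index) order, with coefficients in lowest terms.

first term: -23/8 + 1/2*γ1 - 29/4*γ2 + 4*γ12
second term: -23/8 + 1/2*γ1 - 29/4*γ2 - 4*γ12
Answer: -23/4 + γ1 - 29/2*γ2


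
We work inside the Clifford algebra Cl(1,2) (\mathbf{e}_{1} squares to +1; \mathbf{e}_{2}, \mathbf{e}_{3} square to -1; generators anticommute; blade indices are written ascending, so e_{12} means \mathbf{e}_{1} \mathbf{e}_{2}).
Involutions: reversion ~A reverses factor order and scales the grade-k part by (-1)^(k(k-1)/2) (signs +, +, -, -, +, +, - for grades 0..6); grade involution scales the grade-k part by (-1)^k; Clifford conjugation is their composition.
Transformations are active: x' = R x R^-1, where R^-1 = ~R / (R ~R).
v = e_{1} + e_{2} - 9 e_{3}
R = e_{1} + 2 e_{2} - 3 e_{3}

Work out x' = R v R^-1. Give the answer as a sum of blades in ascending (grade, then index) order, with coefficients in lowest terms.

~R = e_{1} + 2 e_{2} - 3 e_{3}, and R ~R = -12, so R^-1 = ~R / (-12).
R v = -28 - e_{12} - 6 e_{13} - 15 e_{23}
Answer: \frac{11}{3} e_{1} + \frac{25}{3} e_{2} - 5 e_{3}


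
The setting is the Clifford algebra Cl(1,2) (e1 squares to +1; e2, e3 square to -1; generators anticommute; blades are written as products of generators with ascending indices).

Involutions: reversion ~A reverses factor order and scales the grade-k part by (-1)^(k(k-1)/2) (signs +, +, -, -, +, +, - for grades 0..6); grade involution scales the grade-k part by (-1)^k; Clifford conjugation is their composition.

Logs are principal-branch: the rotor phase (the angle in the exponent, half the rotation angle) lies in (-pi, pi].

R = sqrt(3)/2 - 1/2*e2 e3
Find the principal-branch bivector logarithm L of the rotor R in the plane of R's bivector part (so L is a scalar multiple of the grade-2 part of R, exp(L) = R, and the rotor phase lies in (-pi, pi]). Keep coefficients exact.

The scalar part of R is sqrt(3)/2, and that scalar determines the rotor phase on the principal branch; recovering the unit plane as bivector-part over sine of the phase gives L = phase * plane.
Concretely: cos(phase) = sqrt(3)/2 gives phase = ±pi/6, and since phase/sin(phase) is even the sign is immaterial: L = (phase/sin(phase)) * <R>_2 = (pi/3) * <R>_2.
Answer: -pi/6*e2 e3


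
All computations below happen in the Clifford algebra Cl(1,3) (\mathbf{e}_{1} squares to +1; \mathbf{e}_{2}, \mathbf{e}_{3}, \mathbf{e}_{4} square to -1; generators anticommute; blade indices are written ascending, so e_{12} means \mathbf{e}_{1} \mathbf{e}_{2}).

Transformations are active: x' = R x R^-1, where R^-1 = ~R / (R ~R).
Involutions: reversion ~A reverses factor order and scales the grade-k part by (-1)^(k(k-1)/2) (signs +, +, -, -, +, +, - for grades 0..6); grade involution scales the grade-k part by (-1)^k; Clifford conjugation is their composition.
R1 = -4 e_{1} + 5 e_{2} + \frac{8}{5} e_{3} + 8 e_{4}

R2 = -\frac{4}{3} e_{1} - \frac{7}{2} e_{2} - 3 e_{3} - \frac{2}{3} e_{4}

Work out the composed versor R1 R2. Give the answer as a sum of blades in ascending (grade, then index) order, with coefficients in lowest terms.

Distribute over the terms of R1 (each basis-blade product reordered to ascending indices, repeated generators contracted through their squares):
(-4 e_{1}) R2 = \frac{16}{3} + 14 e_{12} + 12 e_{13} + \frac{8}{3} e_{14}
(5 e_{2}) R2 = \frac{35}{2} + \frac{20}{3} e_{12} - 15 e_{23} - \frac{10}{3} e_{24}
(\frac{8}{5} e_{3}) R2 = \frac{24}{5} + \frac{32}{15} e_{13} + \frac{28}{5} e_{23} - \frac{16}{15} e_{34}
(8 e_{4}) R2 = \frac{16}{3} + \frac{32}{3} e_{14} + 28 e_{24} + 24 e_{34}
Summing the partial products and collecting blades:
Answer: \frac{989}{30} + \frac{62}{3} e_{12} + \frac{212}{15} e_{13} + \frac{40}{3} e_{14} - \frac{47}{5} e_{23} + \frac{74}{3} e_{24} + \frac{344}{15} e_{34}


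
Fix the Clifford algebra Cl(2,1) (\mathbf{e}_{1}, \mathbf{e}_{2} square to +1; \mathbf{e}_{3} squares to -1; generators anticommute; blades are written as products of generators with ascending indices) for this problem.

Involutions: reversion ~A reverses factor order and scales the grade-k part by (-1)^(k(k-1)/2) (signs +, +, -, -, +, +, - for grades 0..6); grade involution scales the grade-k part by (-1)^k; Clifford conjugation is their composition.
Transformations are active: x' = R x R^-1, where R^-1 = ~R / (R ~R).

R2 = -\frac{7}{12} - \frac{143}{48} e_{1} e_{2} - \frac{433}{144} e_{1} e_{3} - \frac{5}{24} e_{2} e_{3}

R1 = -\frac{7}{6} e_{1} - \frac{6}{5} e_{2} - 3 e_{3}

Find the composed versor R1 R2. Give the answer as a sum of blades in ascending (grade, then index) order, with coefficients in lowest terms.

Distribute over the terms of R1 (each basis-blade product reordered to ascending indices, repeated generators contracted through their squares):
(-\frac{7}{6} e_{1}) R2 = \frac{49}{72} e_{1} + \frac{1001}{288} e_{2} + \frac{3031}{864} e_{3} + \frac{35}{144} e_{1} e_{2} e_{3}
(-\frac{6}{5} e_{2}) R2 = -\frac{143}{40} e_{1} + \frac{7}{10} e_{2} + \frac{1}{4} e_{3} - \frac{433}{120} e_{1} e_{2} e_{3}
(-3 e_{3}) R2 = \frac{433}{48} e_{1} + \frac{5}{8} e_{2} + \frac{7}{4} e_{3} + \frac{143}{16} e_{1} e_{2} e_{3}
Summing the partial products and collecting blades:
Answer: \frac{4411}{720} e_{1} + \frac{6913}{1440} e_{2} + \frac{4759}{864} e_{3} + \frac{1003}{180} e_{1} e_{2} e_{3}


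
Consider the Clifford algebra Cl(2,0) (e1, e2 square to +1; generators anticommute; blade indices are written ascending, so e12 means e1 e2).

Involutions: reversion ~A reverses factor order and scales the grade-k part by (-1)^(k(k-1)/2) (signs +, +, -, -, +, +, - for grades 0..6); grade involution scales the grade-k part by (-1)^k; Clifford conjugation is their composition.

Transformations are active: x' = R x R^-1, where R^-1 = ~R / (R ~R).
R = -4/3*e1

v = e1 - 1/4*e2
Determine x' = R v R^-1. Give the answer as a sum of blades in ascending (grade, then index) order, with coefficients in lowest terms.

~R = -4/3*e1, and R ~R = 16/9, so R^-1 = ~R / (16/9).
R v = -4/3 + 1/3*e12
Answer: e1 + 1/4*e2


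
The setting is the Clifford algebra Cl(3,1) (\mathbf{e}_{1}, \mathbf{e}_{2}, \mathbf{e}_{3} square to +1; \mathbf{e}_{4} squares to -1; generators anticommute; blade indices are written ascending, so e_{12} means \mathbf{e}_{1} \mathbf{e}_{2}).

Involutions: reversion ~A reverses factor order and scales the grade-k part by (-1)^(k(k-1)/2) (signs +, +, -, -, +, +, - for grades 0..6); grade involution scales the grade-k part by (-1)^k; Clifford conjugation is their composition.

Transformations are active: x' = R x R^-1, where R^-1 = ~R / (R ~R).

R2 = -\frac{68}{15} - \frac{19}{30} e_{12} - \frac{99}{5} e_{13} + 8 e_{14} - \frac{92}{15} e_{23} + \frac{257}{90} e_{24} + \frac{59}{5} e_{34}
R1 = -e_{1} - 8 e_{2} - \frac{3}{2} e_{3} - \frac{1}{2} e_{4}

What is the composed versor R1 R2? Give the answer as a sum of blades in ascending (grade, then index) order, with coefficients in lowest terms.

Distribute over the terms of R1 (each basis-blade product reordered to ascending indices, repeated generators contracted through their squares):
(-e_{1}) R2 = \frac{68}{15} e_{1} + \frac{19}{30} e_{2} + \frac{99}{5} e_{3} - 8 e_{4} + \frac{92}{15} e_{123} - \frac{257}{90} e_{124} - \frac{59}{5} e_{134}
(-8 e_{2}) R2 = -\frac{76}{15} e_{1} + \frac{544}{15} e_{2} + \frac{736}{15} e_{3} - \frac{1028}{45} e_{4} - \frac{792}{5} e_{123} + 64 e_{124} - \frac{472}{5} e_{234}
(-\frac{3}{2} e_{3}) R2 = -\frac{297}{10} e_{1} - \frac{46}{5} e_{2} + \frac{34}{5} e_{3} - \frac{177}{10} e_{4} + \frac{19}{20} e_{123} + 12 e_{134} + \frac{257}{60} e_{234}
(-\frac{1}{2} e_{4}) R2 = -4 e_{1} - \frac{257}{180} e_{2} - \frac{59}{10} e_{3} + \frac{34}{15} e_{4} + \frac{19}{60} e_{124} + \frac{99}{10} e_{134} + \frac{46}{15} e_{234}
Summing the partial products and collecting blades:
Answer: -\frac{1027}{30} e_{1} + \frac{4729}{180} e_{2} + \frac{2093}{30} e_{3} - \frac{833}{18} e_{4} - \frac{9079}{60} e_{123} + \frac{11063}{180} e_{124} + \frac{101}{10} e_{134} - \frac{1741}{20} e_{234}


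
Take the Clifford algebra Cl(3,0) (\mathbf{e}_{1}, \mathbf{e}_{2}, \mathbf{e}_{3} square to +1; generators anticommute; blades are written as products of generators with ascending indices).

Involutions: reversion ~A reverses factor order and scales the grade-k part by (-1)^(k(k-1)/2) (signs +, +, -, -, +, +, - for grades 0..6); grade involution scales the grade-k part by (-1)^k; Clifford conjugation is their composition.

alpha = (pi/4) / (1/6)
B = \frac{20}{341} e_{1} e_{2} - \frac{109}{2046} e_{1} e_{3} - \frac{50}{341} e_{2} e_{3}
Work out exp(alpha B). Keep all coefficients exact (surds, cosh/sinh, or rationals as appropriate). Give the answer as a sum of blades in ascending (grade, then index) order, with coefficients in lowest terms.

B^2 term by term: the squares give (\frac{20}{341})^2*(e_{1} e_{2})^2 + (-\frac{109}{2046})^2*(e_{1} e_{3})^2 + (-\frac{50}{341})^2*(e_{2} e_{3})^2 = \frac{400}{116281}*(-1) + \frac{11881}{4186116}*(-1) + \frac{2500}{116281}*(-1) = -\frac{1}{36} (each basis 2-blade squares to minus the product of its generators' squares); cross terms between blades sharing an index anticommute and cancel. So B^2 = -\frac{1}{36}.
B^2 = -\frac{1}{36} — the series telescopes trigonometrically here: l = \frac{1}{6}, alpha*l = \frac{\pi}{4}, so exp(alpha B) = cos(\frac{\pi}{4}) + (sin(\frac{\pi}{4})/(\frac{1}{6}))*B = \frac{\sqrt{2}}{2} + (3 \sqrt{2})*B.
Answer: \frac{\sqrt{2}}{2} + \frac{60 \sqrt{2}}{341} e_{1} e_{2} - \frac{109 \sqrt{2}}{682} e_{1} e_{3} - \frac{150 \sqrt{2}}{341} e_{2} e_{3}


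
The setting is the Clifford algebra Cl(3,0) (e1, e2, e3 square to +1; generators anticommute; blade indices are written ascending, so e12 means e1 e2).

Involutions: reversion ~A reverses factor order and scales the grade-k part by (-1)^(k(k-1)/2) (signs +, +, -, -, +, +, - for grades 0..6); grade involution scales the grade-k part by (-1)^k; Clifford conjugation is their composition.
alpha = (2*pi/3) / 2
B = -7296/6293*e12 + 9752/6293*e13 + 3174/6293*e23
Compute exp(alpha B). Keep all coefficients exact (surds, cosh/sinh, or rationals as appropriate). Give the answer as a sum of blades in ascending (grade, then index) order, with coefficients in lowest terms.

B^2 term by term: the squares give (-7296/6293)^2*(e12)^2 + (9752/6293)^2*(e13)^2 + (3174/6293)^2*(e23)^2 = 53231616/39601849*(-1) + 95101504/39601849*(-1) + 10074276/39601849*(-1) = -4 (each basis 2-blade squares to minus the product of its generators' squares); cross terms between blades sharing an index anticommute and cancel. So B^2 = -4.
B^2 = -4 — since the square is negative, the closed form is circular: l = 2, alpha*l = 2*pi/3, so exp(alpha B) = cos(2*pi/3) + (sin(2*pi/3)/2)*B = -1/2 + (sqrt(3)/4)*B.
Answer: -1/2 - 1824*sqrt(3)/6293*e12 + 2438*sqrt(3)/6293*e13 + 1587*sqrt(3)/12586*e23


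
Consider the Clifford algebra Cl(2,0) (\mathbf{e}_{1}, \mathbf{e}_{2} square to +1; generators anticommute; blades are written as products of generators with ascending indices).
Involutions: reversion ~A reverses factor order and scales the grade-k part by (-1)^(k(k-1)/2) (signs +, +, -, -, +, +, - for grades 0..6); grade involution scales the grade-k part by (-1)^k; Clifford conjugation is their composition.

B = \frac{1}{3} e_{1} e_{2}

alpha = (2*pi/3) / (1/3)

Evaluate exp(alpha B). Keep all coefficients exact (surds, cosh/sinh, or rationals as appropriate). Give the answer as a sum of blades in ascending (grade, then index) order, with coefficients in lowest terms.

B^2 = (\frac{1}{3})^2*(e_{1} e_{2})^2 = \frac{1}{9}*(-1) = -\frac{1}{9} (a basis 2-blade squares to minus the product of its generators' squares).
B^2 = -\frac{1}{9} — since the square is negative, the closed form is circular: l = \frac{1}{3}, alpha*l = \frac{2 \pi}{3}, so exp(alpha B) = cos(\frac{2 \pi}{3}) + (sin(\frac{2 \pi}{3})/(\frac{1}{3}))*B = - \frac{1}{2} + (\frac{3 \sqrt{3}}{2})*B.
Answer: - \frac{1}{2} + \frac{\sqrt{3}}{2} e_{1} e_{2}


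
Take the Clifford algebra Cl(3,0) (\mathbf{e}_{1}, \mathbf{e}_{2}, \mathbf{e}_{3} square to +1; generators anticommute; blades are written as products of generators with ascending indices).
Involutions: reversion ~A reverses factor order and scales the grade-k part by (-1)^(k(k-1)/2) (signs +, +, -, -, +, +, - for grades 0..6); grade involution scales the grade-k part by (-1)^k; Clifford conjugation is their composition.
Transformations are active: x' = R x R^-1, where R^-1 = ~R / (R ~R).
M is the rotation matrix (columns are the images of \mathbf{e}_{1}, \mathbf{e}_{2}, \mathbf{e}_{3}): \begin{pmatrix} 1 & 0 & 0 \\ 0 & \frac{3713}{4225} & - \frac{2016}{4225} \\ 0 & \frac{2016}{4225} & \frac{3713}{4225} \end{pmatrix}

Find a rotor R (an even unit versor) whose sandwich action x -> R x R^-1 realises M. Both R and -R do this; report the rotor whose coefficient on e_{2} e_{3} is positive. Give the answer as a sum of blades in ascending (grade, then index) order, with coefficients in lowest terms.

Method: write R = a + b12*e_{1} e_{2} + b13*e_{1} e_{3} + b23*e_{2} e_{3} with a^2 + b12^2 + b13^2 + b23^2 = 1 (so R^-1 = ~R). Expanding the columns R e_j ~R gives tr M = 4a^2 - 1 and, from the antisymmetric part, M21 - M12 = -4a*b12, M13 - M31 = 4a*b13, M32 - M23 = -4a*b23.
Here tr M = \frac{11651}{4225}, so a^2 = (1 + tr M)/4 = \frac{3969}{4225} and a = ±\frac{63}{65}. Taking a = \frac{63}{65}: M21 - M12 = 0, M13 - M31 = 0, M32 - M23 = \frac{4032}{4225}, giving b12 = 0, b13 = 0, b23 = -\frac{16}{65}, i.e. R = \frac{63}{65} - \frac{16}{65} e_{2} e_{3}.
Its e_{2} e_{3} coefficient is negative, so report the other preimage -R.
Answer: -\frac{63}{65} + \frac{16}{65} e_{2} e_{3}. Recall the cover is two-to-one: with M of trace \frac{11651}{4225}, both preimages act alike, and the stated e_{2} e_{3} sign chooses the sheet.


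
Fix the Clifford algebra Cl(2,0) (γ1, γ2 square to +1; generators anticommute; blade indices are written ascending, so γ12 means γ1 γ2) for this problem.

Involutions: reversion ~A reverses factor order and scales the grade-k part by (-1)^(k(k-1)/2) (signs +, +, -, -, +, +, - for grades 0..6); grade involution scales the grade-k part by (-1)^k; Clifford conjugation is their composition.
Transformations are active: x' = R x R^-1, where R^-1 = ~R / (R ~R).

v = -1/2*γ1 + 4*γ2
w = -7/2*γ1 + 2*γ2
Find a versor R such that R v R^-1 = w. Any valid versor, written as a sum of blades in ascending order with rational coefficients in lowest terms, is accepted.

Here q(v) = q(w) = 65/4; the classical choice R = v + w = -4*γ1 + 6*γ2 then realises v -> w under the sandwich.
Answer: -4*γ1 + 6*γ2


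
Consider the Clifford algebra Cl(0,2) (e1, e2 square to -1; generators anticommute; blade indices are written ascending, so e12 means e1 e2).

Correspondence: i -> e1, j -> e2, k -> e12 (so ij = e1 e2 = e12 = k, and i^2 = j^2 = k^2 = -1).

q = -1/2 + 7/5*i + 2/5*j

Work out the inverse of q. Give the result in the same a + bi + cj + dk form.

In blades: q = -1/2 + 7/5*e1 + 2/5*e2.
With qbar = -1/2 - 7/5*e1 - 2/5*e2 (scalar fixed, mapped units negated), q qbar = 237/100 (the sum of squared coefficients), so q^-1 = qbar / (237/100) = -50/237 - 140/237*e1 - 40/237*e2; translating back:
Answer: -50/237 - 140/237*i - 40/237*j


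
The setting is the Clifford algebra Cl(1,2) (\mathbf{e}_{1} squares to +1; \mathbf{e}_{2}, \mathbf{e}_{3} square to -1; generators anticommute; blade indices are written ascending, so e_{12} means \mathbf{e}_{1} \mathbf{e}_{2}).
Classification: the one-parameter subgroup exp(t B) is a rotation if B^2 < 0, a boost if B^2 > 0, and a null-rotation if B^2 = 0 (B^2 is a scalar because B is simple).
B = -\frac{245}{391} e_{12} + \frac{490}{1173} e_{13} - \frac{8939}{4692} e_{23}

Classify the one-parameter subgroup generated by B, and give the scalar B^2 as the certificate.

B^2 term by term: the squares give (-\frac{245}{391})^2*(e_{12})^2 + (\frac{490}{1173})^2*(e_{13})^2 + (-\frac{8939}{4692})^2*(e_{23})^2 = \frac{60025}{152881}*(+1) + \frac{240100}{1375929}*(+1) + \frac{79905721}{22014864}*(-1) = -\frac{49}{16} (each basis 2-blade squares to minus the product of its generators' squares); cross terms between blades sharing an index anticommute and cancel. So B^2 = -\frac{49}{16}.
Answer: rotation, certificate B^2 = -\frac{49}{16}. Why this suffices: the scalar -\frac{49}{16} survives any versor conjugation, so its sign alone determines the class however B is presented.


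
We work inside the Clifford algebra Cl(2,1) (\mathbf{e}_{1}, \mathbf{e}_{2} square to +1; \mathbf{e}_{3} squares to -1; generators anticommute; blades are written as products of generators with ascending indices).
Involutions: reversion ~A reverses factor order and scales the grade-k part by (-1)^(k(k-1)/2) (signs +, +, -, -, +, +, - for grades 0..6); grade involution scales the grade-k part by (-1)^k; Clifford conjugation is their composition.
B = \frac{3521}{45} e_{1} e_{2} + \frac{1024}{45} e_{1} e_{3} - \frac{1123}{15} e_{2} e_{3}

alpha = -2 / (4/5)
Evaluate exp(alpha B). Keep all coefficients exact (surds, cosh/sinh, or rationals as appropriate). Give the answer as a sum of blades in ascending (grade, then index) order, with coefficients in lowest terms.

B^2 term by term: the squares give (\frac{3521}{45})^2*(e_{1} e_{2})^2 + (\frac{1024}{45})^2*(e_{1} e_{3})^2 + (-\frac{1123}{15})^2*(e_{2} e_{3})^2 = \frac{12397441}{2025}*(-1) + \frac{1048576}{2025}*(+1) + \frac{1261129}{225}*(+1) = \frac{16}{25} (each basis 2-blade squares to minus the product of its generators' squares); cross terms between blades sharing an index anticommute and cancel. So B^2 = \frac{16}{25}.
B^2 = \frac{16}{25} — the series telescopes hyperbolically here: l = \frac{4}{5}, alpha*l = -2, so exp(alpha B) = cosh(-2) + (sinh(-2)/(\frac{4}{5}))*B = \cosh{\left(2 \right)} + (- \frac{5 \sinh{\left(2 \right)}}{4})*B.
Answer: \cosh{\left(2 \right)} - \frac{3521 \sinh{\left(2 \right)}}{36} e_{1} e_{2} - \frac{256 \sinh{\left(2 \right)}}{9} e_{1} e_{3} + \frac{1123 \sinh{\left(2 \right)}}{12} e_{2} e_{3}


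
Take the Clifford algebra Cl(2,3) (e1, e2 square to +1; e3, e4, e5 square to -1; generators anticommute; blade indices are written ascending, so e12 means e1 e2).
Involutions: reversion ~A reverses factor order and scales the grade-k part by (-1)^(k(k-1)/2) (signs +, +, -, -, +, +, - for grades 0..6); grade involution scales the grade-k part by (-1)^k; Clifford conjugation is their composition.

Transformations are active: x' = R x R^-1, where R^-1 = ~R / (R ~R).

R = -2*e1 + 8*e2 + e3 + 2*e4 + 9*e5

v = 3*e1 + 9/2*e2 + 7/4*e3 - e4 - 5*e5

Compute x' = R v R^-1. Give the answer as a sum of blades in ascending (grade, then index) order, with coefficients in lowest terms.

~R = -2*e1 + 8*e2 + e3 + 2*e4 + 9*e5, and R ~R = -18, so R^-1 = ~R / (-18).
R v = 301/4 - 33*e12 - 13/2*e13 - 4*e14 - 17*e15 + 19/2*e23 - 17*e24 - 161/2*e25 - 9/2*e34 - 83/4*e35 - e45
Answer: 247/18*e1 - 1285/18*e2 - 91/9*e3 - 283/18*e4 - 281/4*e5


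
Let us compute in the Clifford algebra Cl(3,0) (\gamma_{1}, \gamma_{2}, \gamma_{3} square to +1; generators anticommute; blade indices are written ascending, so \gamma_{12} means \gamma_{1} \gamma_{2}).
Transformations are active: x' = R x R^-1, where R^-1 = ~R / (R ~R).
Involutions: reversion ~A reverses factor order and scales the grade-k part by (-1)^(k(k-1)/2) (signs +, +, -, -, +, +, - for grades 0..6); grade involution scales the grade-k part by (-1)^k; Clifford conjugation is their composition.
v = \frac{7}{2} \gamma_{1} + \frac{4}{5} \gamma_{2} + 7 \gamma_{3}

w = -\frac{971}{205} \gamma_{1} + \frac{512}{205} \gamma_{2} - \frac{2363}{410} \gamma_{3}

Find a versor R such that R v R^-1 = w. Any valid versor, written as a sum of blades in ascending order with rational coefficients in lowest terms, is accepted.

A norm check does it: q(v) = q(w) = \frac{6189}{100}, hence R = v + w = -\frac{507}{410} \gamma_{1} + \frac{676}{205} \gamma_{2} + \frac{507}{410} \gamma_{3} realises the map — parallel part kept, (v - w)/2 negated, v carried to w.
Answer: -\frac{507}{410} \gamma_{1} + \frac{676}{205} \gamma_{2} + \frac{507}{410} \gamma_{3}


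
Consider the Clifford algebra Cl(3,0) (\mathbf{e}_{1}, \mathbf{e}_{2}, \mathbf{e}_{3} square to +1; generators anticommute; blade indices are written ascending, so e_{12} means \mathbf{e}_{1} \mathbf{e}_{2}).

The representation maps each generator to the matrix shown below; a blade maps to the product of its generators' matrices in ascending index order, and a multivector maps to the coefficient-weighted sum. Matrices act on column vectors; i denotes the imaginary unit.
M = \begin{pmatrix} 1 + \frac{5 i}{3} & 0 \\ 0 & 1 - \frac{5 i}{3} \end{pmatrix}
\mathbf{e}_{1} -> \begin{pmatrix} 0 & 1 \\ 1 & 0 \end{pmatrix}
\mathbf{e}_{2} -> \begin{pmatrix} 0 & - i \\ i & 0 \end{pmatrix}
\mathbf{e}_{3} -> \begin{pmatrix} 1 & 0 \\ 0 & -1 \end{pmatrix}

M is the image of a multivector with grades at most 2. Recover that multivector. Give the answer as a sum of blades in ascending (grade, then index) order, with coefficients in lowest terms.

Method: 1, rho(e_{1}), rho(e_{2}), rho(e_{3}) form a trace-orthogonal basis of the 2x2 complex matrices (tr(X Y) = 2 if X = Y, else 0), so M = m0*1 + m1*rho(e_{1}) + m2*rho(e_{2}) + m3*rho(e_{3}) with m0 = tr(M)/2 = 1, m1 = tr(M rho(e_{1}))/2 = 0, m2 = tr(M rho(e_{2}))/2 = 0, m3 = tr(M rho(e_{3}))/2 = \frac{5 i}{3}.
Multiplying table entries, the bivector images are rho(e_{12}) = i*rho(e_{3}), rho(e_{13}) = -i*rho(e_{2}), rho(e_{23}) = i*rho(e_{1}); with real blade coefficients the real parts of m0..m3 are the coefficients of 1, e_{1}, e_{2}, e_{3} and the imaginary parts give the bivectors (e_{23}: Im m1, e_{13}: -Im m2, e_{12}: Im m3).
Answer: 1 + \frac{5}{3} e_{12}


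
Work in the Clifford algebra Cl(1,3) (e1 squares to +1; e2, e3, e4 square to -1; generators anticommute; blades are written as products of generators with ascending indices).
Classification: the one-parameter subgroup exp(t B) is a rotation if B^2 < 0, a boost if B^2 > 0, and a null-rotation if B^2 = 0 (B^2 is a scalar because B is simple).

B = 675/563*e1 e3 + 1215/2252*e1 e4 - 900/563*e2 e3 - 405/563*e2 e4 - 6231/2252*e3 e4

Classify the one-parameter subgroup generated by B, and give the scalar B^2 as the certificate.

B^2 term by term: the squares give (675/563)^2*(e1 e3)^2 + (1215/2252)^2*(e1 e4)^2 + (-900/563)^2*(e2 e3)^2 + (-405/563)^2*(e2 e4)^2 + (-6231/2252)^2*(e3 e4)^2 = 455625/316969*(+1) + 1476225/5071504*(+1) + 810000/316969*(-1) + 164025/316969*(-1) + 38825361/5071504*(-1) = -9 (each basis 2-blade squares to minus the product of its generators' squares); cross terms between blades sharing an index anticommute and cancel; the commuting (index-disjoint) pairs give grade-4 terms 2*c*c'*(blade product), which cancel blade by blade — e1 e2 e3 e4: 546750/316969 - 546750/316969 = 0 — confirming B is simple. So B^2 = -9.
Answer: rotation, certificate B^2 = -9. Check the certificate: B^2 = -9, and that sign is decisive whatever form B takes.


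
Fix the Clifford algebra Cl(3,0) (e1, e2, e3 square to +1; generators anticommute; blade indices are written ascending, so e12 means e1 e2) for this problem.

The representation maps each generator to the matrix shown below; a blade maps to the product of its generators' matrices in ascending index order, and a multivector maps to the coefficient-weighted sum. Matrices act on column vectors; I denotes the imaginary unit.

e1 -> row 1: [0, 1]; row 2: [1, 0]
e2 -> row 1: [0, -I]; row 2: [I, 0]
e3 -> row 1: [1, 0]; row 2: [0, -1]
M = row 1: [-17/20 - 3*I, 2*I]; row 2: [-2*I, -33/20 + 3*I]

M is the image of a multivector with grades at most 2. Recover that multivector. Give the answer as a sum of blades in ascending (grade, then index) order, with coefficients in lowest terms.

Method: 1, rho(e1), rho(e2), rho(e3) form a trace-orthogonal basis of the 2x2 complex matrices (tr(X Y) = 2 if X = Y, else 0), so M = m0*1 + m1*rho(e1) + m2*rho(e2) + m3*rho(e3) with m0 = tr(M)/2 = -5/4, m1 = tr(M rho(e1))/2 = 0, m2 = tr(M rho(e2))/2 = -2, m3 = tr(M rho(e3))/2 = 2/5 - 3*I.
Multiplying table entries, the bivector images are rho(e12) = I*rho(e3), rho(e13) = -I*rho(e2), rho(e23) = I*rho(e1); with real blade coefficients the real parts of m0..m3 are the coefficients of 1, e1, e2, e3 and the imaginary parts give the bivectors (e23: Im m1, e13: -Im m2, e12: Im m3).
Answer: -5/4 - 2*e2 + 2/5*e3 - 3*e12


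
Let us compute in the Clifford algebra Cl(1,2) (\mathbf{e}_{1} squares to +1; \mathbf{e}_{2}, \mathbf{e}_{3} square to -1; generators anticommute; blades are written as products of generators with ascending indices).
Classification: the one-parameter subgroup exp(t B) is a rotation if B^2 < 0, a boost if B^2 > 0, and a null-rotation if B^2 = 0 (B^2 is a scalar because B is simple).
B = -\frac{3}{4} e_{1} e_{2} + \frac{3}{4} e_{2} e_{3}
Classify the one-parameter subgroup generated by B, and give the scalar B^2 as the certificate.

B^2 term by term: the squares give (-\frac{3}{4})^2*(e_{1} e_{2})^2 + (\frac{3}{4})^2*(e_{2} e_{3})^2 = \frac{9}{16}*(+1) + \frac{9}{16}*(-1) = 0 (each basis 2-blade squares to minus the product of its generators' squares); cross terms between blades sharing an index anticommute and cancel. So B^2 = 0.
Answer: null-rotation, certificate B^2 = 0. Note: conjugating B changes its blade decomposition but never the scalar B^2 = 0, whose sign settles the classification.


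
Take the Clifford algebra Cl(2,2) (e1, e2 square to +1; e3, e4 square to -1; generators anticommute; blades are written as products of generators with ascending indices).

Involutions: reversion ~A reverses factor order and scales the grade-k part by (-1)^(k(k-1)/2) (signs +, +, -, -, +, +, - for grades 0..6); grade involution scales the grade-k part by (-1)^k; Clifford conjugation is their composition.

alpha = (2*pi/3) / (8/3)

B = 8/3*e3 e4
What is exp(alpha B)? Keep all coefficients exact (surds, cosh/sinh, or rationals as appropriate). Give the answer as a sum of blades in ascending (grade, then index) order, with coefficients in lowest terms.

B^2 = (8/3)^2*(e3 e4)^2 = 64/9*(-1) = -64/9 (a basis 2-blade squares to minus the product of its generators' squares).
B^2 = -64/9 — the series telescopes trigonometrically here: l = 8/3, alpha*l = 2*pi/3, so exp(alpha B) = cos(2*pi/3) + (sin(2*pi/3)/(8/3))*B = -1/2 + (3*sqrt(3)/16)*B.
Answer: -1/2 + sqrt(3)/2*e3 e4


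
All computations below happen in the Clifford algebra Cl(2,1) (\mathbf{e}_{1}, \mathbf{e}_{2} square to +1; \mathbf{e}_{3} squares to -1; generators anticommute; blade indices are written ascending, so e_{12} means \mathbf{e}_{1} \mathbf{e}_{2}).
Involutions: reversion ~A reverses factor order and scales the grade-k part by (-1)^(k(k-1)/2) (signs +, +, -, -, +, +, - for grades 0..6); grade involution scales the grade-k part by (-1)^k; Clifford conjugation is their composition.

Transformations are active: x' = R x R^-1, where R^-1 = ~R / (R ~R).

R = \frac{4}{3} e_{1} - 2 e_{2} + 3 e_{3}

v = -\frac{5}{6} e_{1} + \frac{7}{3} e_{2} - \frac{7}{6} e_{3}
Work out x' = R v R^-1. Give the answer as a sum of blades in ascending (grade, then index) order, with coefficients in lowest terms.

~R = \frac{4}{3} e_{1} - 2 e_{2} + 3 e_{3}, and R ~R = -\frac{29}{9}, so R^-1 = ~R / (-\frac{29}{9}).
R v = -\frac{41}{18} + \frac{13}{9} e_{12} + \frac{17}{18} e_{13} - \frac{14}{3} e_{23}
Answer: \frac{473}{174} e_{1} - \frac{449}{87} e_{2} + \frac{941}{174} e_{3}


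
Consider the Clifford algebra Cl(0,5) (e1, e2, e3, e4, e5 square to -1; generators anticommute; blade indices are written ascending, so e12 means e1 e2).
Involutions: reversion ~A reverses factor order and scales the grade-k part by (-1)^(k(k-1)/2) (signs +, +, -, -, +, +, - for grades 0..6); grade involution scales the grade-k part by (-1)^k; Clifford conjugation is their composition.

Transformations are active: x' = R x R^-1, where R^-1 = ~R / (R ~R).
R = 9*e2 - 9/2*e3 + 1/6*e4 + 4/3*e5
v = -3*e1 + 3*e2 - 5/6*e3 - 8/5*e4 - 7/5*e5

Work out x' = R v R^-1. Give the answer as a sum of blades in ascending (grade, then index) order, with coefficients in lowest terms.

~R = 9*e2 - 9/2*e3 + 1/6*e4 + 4/3*e5, and R ~R = -1855/18, so R^-1 = ~R / (-1855/18).
R v = -1717/60 + 27*e12 - 27/2*e13 + 1/2*e14 + 4*e15 + 6*e23 - 149/10*e24 - 83/5*e25 + 1321/180*e34 + 667/90*e35 + 19/10*e45
Answer: 3*e1 + 18534/9275*e2 - 46351/27825*e3 + 31397/18550*e4 + 19853/9275*e5


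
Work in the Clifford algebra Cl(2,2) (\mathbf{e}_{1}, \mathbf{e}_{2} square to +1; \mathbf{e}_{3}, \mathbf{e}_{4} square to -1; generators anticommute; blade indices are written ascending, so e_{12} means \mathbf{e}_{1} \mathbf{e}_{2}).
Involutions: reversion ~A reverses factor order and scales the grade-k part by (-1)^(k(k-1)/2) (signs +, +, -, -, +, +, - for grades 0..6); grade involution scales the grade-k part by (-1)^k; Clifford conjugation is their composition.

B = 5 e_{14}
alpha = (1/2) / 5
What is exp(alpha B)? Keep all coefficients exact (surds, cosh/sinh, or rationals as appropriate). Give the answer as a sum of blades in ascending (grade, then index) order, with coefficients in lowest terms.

B^2 = (5)^2*(e_{14})^2 = 25*(+1) = 25 (a basis 2-blade squares to minus the product of its generators' squares).
B^2 = 25 — the series telescopes hyperbolically here: l = 5, alpha*l = \frac{1}{2}, so exp(alpha B) = cosh(\frac{1}{2}) + (sinh(\frac{1}{2})/5)*B = \cosh{\left(\frac{1}{2} \right)} + (\frac{\sinh{\left(\frac{1}{2} \right)}}{5})*B.
Answer: \cosh{\left(\frac{1}{2} \right)} + \sinh{\left(\frac{1}{2} \right)} e_{14}


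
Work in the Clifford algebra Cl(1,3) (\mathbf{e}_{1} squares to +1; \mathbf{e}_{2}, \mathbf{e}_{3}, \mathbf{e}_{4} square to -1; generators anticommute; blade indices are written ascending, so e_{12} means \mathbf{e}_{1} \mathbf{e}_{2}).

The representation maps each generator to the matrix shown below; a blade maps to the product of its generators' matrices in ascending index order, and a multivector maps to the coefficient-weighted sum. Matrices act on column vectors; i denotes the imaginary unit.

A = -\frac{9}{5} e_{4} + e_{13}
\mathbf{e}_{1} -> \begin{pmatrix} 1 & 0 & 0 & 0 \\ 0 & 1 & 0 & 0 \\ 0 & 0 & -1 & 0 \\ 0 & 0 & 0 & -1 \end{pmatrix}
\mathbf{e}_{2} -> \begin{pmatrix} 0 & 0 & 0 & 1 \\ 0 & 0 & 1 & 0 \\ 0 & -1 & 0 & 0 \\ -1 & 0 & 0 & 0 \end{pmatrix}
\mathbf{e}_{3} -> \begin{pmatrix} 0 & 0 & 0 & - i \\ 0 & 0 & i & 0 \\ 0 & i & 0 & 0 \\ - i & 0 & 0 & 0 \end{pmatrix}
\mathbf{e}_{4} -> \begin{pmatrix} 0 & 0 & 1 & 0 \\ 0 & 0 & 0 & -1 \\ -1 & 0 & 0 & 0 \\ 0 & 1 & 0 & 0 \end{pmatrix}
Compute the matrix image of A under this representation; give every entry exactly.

Bivector images (products of the table entries): rho(e_{13}) = rho(\mathbf{e}_{1})rho(\mathbf{e}_{3}) = \begin{pmatrix} 0 & 0 & 0 & - i \\ 0 & 0 & i & 0 \\ 0 & - i & 0 & 0 \\ i & 0 & 0 & 0 \end{pmatrix}.
M = (-\frac{9}{5})*rho(e_{4}) + (1)*rho(e_{13}), summed entrywise:
Answer: \begin{pmatrix} 0 & 0 & - \frac{9}{5} & - i \\ 0 & 0 & i & \frac{9}{5} \\ \frac{9}{5} & - i & 0 & 0 \\ i & - \frac{9}{5} & 0 & 0 \end{pmatrix}


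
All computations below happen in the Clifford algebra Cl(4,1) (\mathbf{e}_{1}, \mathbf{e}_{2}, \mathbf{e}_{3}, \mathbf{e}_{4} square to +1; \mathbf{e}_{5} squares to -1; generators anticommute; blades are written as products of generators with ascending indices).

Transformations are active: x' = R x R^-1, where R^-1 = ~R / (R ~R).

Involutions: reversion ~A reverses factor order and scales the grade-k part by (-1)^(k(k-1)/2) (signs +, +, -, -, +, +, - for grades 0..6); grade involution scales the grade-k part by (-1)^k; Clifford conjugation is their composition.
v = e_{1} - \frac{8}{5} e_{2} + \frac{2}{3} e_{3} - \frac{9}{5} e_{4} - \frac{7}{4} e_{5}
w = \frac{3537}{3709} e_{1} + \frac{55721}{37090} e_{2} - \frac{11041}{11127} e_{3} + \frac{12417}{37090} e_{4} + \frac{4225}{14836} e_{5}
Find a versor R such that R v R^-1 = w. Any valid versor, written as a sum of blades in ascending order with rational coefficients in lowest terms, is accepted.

Equal squares first: v^2 = w^2 = \frac{3011}{720}. Then v + w = \frac{7246}{3709} e_{1} - \frac{3623}{37090} e_{2} - \frac{3623}{11127} e_{3} - \frac{10869}{7418} e_{4} - \frac{10869}{7418} e_{5} is a versor taking v to w, provided it is invertible.
Answer: \frac{7246}{3709} e_{1} - \frac{3623}{37090} e_{2} - \frac{3623}{11127} e_{3} - \frac{10869}{7418} e_{4} - \frac{10869}{7418} e_{5}


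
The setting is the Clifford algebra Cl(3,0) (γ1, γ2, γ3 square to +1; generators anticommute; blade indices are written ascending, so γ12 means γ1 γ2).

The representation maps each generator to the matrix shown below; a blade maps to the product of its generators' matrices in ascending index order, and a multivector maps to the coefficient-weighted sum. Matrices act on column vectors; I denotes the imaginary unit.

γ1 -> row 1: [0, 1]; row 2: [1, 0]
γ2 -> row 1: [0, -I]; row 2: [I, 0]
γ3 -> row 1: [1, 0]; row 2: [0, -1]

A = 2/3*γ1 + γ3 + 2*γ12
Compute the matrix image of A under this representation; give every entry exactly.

Bivector images (products of the table entries): rho(γ12) = rho(γ1)rho(γ2) = row 1: [I, 0]; row 2: [0, -I].
M = (2/3)*rho(γ1) + (1)*rho(γ3) + (2)*rho(γ12), summed entrywise:
Answer: row 1: [1 + 2*I, 2/3]; row 2: [2/3, -1 - 2*I]


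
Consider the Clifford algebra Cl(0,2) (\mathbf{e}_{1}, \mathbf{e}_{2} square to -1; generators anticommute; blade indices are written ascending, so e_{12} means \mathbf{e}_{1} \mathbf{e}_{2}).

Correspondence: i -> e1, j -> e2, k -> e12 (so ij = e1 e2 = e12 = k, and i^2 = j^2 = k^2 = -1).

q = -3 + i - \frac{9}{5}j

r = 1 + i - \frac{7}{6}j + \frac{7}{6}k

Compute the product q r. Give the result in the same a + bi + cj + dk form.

In blades: q = -3 + e_{1} - \frac{9}{5} e_{2}, r = 1 + e_{1} - \frac{7}{6} e_{2} + \frac{7}{6} e_{12}.
Distribute q over r term by term (generator squares from the signature, products reordered to ascending indices): (-3)*r = -3 - 3 e_{1} + \frac{7}{2} e_{2} - \frac{7}{2} e_{12}; (e_{1})*r = -1 + e_{1} - \frac{7}{6} e_{2} - \frac{7}{6} e_{12}; (-\frac{9}{5} e_{2})*r = -\frac{21}{10} - \frac{21}{10} e_{1} - \frac{9}{5} e_{2} + \frac{9}{5} e_{12}.
Sum: -\frac{61}{10} - \frac{41}{10} e_{1} + \frac{8}{15} e_{2} - \frac{43}{15} e_{12}; translating back through the correspondence:
Answer: -\frac{61}{10} - \frac{41}{10}i + \frac{8}{15}j - \frac{43}{15}k


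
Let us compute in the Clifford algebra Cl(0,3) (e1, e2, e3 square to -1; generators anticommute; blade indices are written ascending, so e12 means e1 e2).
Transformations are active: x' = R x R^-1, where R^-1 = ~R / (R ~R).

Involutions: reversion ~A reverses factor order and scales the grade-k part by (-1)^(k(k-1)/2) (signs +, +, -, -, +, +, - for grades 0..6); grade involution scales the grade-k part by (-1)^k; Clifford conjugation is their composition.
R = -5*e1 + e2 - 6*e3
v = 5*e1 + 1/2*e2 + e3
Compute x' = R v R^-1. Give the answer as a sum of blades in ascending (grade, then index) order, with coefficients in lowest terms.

~R = -5*e1 + e2 - 6*e3, and R ~R = -62, so R^-1 = ~R / (-62).
R v = 61/2 - 15/2*e12 + 25*e13 + 4*e23
Answer: -5/62*e1 - 46/31*e2 + 152/31*e3


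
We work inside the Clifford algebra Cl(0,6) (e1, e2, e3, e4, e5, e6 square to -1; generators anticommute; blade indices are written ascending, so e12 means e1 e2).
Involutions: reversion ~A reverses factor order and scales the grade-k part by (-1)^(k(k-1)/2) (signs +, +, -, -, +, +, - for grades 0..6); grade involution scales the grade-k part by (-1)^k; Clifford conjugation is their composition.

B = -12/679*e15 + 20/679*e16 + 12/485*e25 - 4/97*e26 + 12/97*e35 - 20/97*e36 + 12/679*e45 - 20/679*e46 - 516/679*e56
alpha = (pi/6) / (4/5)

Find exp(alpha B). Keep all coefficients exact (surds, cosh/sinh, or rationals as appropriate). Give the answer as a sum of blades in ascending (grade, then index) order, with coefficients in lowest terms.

B^2 term by term: the squares give (-12/679)^2*(e15)^2 + (20/679)^2*(e16)^2 + (12/485)^2*(e25)^2 + (-4/97)^2*(e26)^2 + (12/97)^2*(e35)^2 + (-20/97)^2*(e36)^2 + (12/679)^2*(e45)^2 + (-20/679)^2*(e46)^2 + (-516/679)^2*(e56)^2 = 144/461041*(-1) + 400/461041*(-1) + 144/235225*(-1) + 16/9409*(-1) + 144/9409*(-1) + 400/9409*(-1) + 144/461041*(-1) + 400/461041*(-1) + 266256/461041*(-1) = -16/25 (each basis 2-blade squares to minus the product of its generators' squares); cross terms between blades sharing an index anticommute and cancel; the commuting (index-disjoint) pairs give grade-4 terms 2*c*c'*(blade product), which cancel blade by blade — e1256: -96/65863 + 96/65863 = 0; e1356: -480/65863 + 480/65863 = 0; e1456: -480/461041 + 480/461041 = 0; e2356: 96/9409 - 96/9409 = 0; e2456: 96/65863 - 96/65863 = 0; e3456: 480/65863 - 480/65863 = 0 — confirming B is simple. So B^2 = -16/25.
B^2 = -16/25 — circular case — the even/odd split gives cos and sin: l = 4/5, alpha*l = pi/6, so exp(alpha B) = cos(pi/6) + (sin(pi/6)/(4/5))*B = sqrt(3)/2 + (5/8)*B.
Answer: sqrt(3)/2 - 15/1358*e15 + 25/1358*e16 + 3/194*e25 - 5/194*e26 + 15/194*e35 - 25/194*e36 + 15/1358*e45 - 25/1358*e46 - 645/1358*e56
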